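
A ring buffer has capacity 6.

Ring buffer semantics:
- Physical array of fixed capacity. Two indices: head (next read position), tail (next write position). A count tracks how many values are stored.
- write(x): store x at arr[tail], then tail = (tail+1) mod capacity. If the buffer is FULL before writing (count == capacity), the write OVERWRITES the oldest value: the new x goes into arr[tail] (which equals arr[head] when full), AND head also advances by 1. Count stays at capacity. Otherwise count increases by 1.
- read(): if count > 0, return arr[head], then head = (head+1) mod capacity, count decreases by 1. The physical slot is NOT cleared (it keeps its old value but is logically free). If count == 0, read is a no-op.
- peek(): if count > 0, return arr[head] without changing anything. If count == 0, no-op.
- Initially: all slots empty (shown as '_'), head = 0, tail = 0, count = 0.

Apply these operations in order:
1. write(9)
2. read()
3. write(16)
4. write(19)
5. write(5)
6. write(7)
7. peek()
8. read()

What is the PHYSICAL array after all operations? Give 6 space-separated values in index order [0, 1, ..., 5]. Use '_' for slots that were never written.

After op 1 (write(9)): arr=[9 _ _ _ _ _] head=0 tail=1 count=1
After op 2 (read()): arr=[9 _ _ _ _ _] head=1 tail=1 count=0
After op 3 (write(16)): arr=[9 16 _ _ _ _] head=1 tail=2 count=1
After op 4 (write(19)): arr=[9 16 19 _ _ _] head=1 tail=3 count=2
After op 5 (write(5)): arr=[9 16 19 5 _ _] head=1 tail=4 count=3
After op 6 (write(7)): arr=[9 16 19 5 7 _] head=1 tail=5 count=4
After op 7 (peek()): arr=[9 16 19 5 7 _] head=1 tail=5 count=4
After op 8 (read()): arr=[9 16 19 5 7 _] head=2 tail=5 count=3

Answer: 9 16 19 5 7 _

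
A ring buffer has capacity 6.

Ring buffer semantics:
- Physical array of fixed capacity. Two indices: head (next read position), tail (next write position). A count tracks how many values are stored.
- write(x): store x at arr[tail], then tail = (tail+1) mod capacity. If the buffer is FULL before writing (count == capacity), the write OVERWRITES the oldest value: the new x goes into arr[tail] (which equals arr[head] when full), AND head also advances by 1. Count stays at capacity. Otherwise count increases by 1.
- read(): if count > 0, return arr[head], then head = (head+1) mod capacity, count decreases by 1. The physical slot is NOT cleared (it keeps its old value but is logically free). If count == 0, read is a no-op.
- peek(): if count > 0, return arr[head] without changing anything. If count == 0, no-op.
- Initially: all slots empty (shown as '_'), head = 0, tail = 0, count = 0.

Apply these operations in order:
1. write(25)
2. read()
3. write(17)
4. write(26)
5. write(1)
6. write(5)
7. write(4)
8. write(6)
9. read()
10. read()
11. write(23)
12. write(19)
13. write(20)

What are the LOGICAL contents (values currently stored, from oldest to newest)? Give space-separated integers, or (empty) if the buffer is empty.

After op 1 (write(25)): arr=[25 _ _ _ _ _] head=0 tail=1 count=1
After op 2 (read()): arr=[25 _ _ _ _ _] head=1 tail=1 count=0
After op 3 (write(17)): arr=[25 17 _ _ _ _] head=1 tail=2 count=1
After op 4 (write(26)): arr=[25 17 26 _ _ _] head=1 tail=3 count=2
After op 5 (write(1)): arr=[25 17 26 1 _ _] head=1 tail=4 count=3
After op 6 (write(5)): arr=[25 17 26 1 5 _] head=1 tail=5 count=4
After op 7 (write(4)): arr=[25 17 26 1 5 4] head=1 tail=0 count=5
After op 8 (write(6)): arr=[6 17 26 1 5 4] head=1 tail=1 count=6
After op 9 (read()): arr=[6 17 26 1 5 4] head=2 tail=1 count=5
After op 10 (read()): arr=[6 17 26 1 5 4] head=3 tail=1 count=4
After op 11 (write(23)): arr=[6 23 26 1 5 4] head=3 tail=2 count=5
After op 12 (write(19)): arr=[6 23 19 1 5 4] head=3 tail=3 count=6
After op 13 (write(20)): arr=[6 23 19 20 5 4] head=4 tail=4 count=6

Answer: 5 4 6 23 19 20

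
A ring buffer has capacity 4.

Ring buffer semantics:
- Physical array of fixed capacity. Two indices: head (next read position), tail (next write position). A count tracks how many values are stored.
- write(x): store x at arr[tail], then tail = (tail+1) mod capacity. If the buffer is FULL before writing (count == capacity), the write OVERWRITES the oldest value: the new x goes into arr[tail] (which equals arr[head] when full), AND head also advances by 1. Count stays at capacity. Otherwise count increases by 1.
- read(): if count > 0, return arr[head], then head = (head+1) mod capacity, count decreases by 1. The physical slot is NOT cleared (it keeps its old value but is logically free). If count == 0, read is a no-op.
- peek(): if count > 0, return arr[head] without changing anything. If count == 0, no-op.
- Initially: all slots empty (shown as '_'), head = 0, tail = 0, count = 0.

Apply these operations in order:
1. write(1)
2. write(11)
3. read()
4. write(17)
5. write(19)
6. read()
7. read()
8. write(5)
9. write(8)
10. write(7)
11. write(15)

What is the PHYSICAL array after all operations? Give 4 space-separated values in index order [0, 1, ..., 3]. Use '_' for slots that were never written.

Answer: 5 8 7 15

Derivation:
After op 1 (write(1)): arr=[1 _ _ _] head=0 tail=1 count=1
After op 2 (write(11)): arr=[1 11 _ _] head=0 tail=2 count=2
After op 3 (read()): arr=[1 11 _ _] head=1 tail=2 count=1
After op 4 (write(17)): arr=[1 11 17 _] head=1 tail=3 count=2
After op 5 (write(19)): arr=[1 11 17 19] head=1 tail=0 count=3
After op 6 (read()): arr=[1 11 17 19] head=2 tail=0 count=2
After op 7 (read()): arr=[1 11 17 19] head=3 tail=0 count=1
After op 8 (write(5)): arr=[5 11 17 19] head=3 tail=1 count=2
After op 9 (write(8)): arr=[5 8 17 19] head=3 tail=2 count=3
After op 10 (write(7)): arr=[5 8 7 19] head=3 tail=3 count=4
After op 11 (write(15)): arr=[5 8 7 15] head=0 tail=0 count=4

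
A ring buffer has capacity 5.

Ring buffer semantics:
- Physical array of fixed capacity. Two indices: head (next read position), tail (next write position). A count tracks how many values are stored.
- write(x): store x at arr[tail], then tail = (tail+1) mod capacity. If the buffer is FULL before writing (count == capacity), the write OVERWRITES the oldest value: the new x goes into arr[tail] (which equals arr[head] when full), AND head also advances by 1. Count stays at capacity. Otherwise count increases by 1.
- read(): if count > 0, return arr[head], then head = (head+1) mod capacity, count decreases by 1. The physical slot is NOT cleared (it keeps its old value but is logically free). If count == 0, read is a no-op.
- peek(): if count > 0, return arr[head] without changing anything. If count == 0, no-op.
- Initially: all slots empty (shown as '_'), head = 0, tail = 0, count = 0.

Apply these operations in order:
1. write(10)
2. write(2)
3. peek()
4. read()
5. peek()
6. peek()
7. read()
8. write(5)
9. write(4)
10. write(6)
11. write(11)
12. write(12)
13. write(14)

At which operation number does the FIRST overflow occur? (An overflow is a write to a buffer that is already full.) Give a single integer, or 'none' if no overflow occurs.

Answer: 13

Derivation:
After op 1 (write(10)): arr=[10 _ _ _ _] head=0 tail=1 count=1
After op 2 (write(2)): arr=[10 2 _ _ _] head=0 tail=2 count=2
After op 3 (peek()): arr=[10 2 _ _ _] head=0 tail=2 count=2
After op 4 (read()): arr=[10 2 _ _ _] head=1 tail=2 count=1
After op 5 (peek()): arr=[10 2 _ _ _] head=1 tail=2 count=1
After op 6 (peek()): arr=[10 2 _ _ _] head=1 tail=2 count=1
After op 7 (read()): arr=[10 2 _ _ _] head=2 tail=2 count=0
After op 8 (write(5)): arr=[10 2 5 _ _] head=2 tail=3 count=1
After op 9 (write(4)): arr=[10 2 5 4 _] head=2 tail=4 count=2
After op 10 (write(6)): arr=[10 2 5 4 6] head=2 tail=0 count=3
After op 11 (write(11)): arr=[11 2 5 4 6] head=2 tail=1 count=4
After op 12 (write(12)): arr=[11 12 5 4 6] head=2 tail=2 count=5
After op 13 (write(14)): arr=[11 12 14 4 6] head=3 tail=3 count=5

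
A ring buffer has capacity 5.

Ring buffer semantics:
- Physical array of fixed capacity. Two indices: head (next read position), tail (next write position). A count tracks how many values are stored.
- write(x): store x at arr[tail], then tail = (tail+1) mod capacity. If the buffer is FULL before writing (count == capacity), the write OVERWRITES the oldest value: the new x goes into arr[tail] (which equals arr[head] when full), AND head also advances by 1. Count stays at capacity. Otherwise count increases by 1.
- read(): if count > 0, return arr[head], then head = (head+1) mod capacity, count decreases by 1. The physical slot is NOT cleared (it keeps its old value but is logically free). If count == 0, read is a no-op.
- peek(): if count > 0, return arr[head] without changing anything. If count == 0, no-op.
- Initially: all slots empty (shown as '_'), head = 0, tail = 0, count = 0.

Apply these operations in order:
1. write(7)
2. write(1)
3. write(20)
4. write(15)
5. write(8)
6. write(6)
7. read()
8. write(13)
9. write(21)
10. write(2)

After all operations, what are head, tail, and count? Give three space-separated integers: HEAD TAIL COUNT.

Answer: 4 4 5

Derivation:
After op 1 (write(7)): arr=[7 _ _ _ _] head=0 tail=1 count=1
After op 2 (write(1)): arr=[7 1 _ _ _] head=0 tail=2 count=2
After op 3 (write(20)): arr=[7 1 20 _ _] head=0 tail=3 count=3
After op 4 (write(15)): arr=[7 1 20 15 _] head=0 tail=4 count=4
After op 5 (write(8)): arr=[7 1 20 15 8] head=0 tail=0 count=5
After op 6 (write(6)): arr=[6 1 20 15 8] head=1 tail=1 count=5
After op 7 (read()): arr=[6 1 20 15 8] head=2 tail=1 count=4
After op 8 (write(13)): arr=[6 13 20 15 8] head=2 tail=2 count=5
After op 9 (write(21)): arr=[6 13 21 15 8] head=3 tail=3 count=5
After op 10 (write(2)): arr=[6 13 21 2 8] head=4 tail=4 count=5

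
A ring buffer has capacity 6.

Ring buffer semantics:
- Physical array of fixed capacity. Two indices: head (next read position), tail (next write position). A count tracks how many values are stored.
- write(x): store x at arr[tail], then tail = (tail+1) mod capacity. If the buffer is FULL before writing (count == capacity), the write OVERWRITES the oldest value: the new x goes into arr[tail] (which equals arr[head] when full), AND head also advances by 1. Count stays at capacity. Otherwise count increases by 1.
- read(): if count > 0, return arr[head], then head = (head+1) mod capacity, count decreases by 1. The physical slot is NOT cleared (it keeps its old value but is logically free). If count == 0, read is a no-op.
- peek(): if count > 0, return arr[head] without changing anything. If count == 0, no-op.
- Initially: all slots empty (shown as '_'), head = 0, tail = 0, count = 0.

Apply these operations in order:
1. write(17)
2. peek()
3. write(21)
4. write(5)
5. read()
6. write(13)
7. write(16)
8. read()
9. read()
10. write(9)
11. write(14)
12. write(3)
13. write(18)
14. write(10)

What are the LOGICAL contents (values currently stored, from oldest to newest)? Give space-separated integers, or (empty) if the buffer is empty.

Answer: 16 9 14 3 18 10

Derivation:
After op 1 (write(17)): arr=[17 _ _ _ _ _] head=0 tail=1 count=1
After op 2 (peek()): arr=[17 _ _ _ _ _] head=0 tail=1 count=1
After op 3 (write(21)): arr=[17 21 _ _ _ _] head=0 tail=2 count=2
After op 4 (write(5)): arr=[17 21 5 _ _ _] head=0 tail=3 count=3
After op 5 (read()): arr=[17 21 5 _ _ _] head=1 tail=3 count=2
After op 6 (write(13)): arr=[17 21 5 13 _ _] head=1 tail=4 count=3
After op 7 (write(16)): arr=[17 21 5 13 16 _] head=1 tail=5 count=4
After op 8 (read()): arr=[17 21 5 13 16 _] head=2 tail=5 count=3
After op 9 (read()): arr=[17 21 5 13 16 _] head=3 tail=5 count=2
After op 10 (write(9)): arr=[17 21 5 13 16 9] head=3 tail=0 count=3
After op 11 (write(14)): arr=[14 21 5 13 16 9] head=3 tail=1 count=4
After op 12 (write(3)): arr=[14 3 5 13 16 9] head=3 tail=2 count=5
After op 13 (write(18)): arr=[14 3 18 13 16 9] head=3 tail=3 count=6
After op 14 (write(10)): arr=[14 3 18 10 16 9] head=4 tail=4 count=6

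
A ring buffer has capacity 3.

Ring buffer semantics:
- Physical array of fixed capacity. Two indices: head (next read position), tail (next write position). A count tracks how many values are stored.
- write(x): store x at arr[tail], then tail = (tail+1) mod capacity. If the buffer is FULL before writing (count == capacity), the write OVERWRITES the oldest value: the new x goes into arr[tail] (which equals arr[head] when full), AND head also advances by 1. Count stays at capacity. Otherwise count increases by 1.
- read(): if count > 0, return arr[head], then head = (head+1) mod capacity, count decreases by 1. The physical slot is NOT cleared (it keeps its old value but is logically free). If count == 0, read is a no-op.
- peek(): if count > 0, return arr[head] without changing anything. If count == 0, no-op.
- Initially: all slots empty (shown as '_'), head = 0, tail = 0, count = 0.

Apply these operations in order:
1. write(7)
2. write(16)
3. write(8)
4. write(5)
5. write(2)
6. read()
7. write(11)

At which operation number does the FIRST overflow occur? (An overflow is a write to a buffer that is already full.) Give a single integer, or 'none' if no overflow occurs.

After op 1 (write(7)): arr=[7 _ _] head=0 tail=1 count=1
After op 2 (write(16)): arr=[7 16 _] head=0 tail=2 count=2
After op 3 (write(8)): arr=[7 16 8] head=0 tail=0 count=3
After op 4 (write(5)): arr=[5 16 8] head=1 tail=1 count=3
After op 5 (write(2)): arr=[5 2 8] head=2 tail=2 count=3
After op 6 (read()): arr=[5 2 8] head=0 tail=2 count=2
After op 7 (write(11)): arr=[5 2 11] head=0 tail=0 count=3

Answer: 4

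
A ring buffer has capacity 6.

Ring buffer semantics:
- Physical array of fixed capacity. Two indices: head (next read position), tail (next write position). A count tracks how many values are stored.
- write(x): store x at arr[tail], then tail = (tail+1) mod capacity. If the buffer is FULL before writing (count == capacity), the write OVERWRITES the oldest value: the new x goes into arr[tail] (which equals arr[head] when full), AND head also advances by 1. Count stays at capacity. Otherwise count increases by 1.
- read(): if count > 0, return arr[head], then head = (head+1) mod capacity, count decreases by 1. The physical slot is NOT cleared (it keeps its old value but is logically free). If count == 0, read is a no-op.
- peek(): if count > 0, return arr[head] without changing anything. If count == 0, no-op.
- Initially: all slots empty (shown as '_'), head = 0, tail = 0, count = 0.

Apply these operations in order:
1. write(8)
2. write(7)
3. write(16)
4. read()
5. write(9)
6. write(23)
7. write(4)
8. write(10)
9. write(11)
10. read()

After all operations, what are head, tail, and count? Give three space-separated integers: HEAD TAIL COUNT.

After op 1 (write(8)): arr=[8 _ _ _ _ _] head=0 tail=1 count=1
After op 2 (write(7)): arr=[8 7 _ _ _ _] head=0 tail=2 count=2
After op 3 (write(16)): arr=[8 7 16 _ _ _] head=0 tail=3 count=3
After op 4 (read()): arr=[8 7 16 _ _ _] head=1 tail=3 count=2
After op 5 (write(9)): arr=[8 7 16 9 _ _] head=1 tail=4 count=3
After op 6 (write(23)): arr=[8 7 16 9 23 _] head=1 tail=5 count=4
After op 7 (write(4)): arr=[8 7 16 9 23 4] head=1 tail=0 count=5
After op 8 (write(10)): arr=[10 7 16 9 23 4] head=1 tail=1 count=6
After op 9 (write(11)): arr=[10 11 16 9 23 4] head=2 tail=2 count=6
After op 10 (read()): arr=[10 11 16 9 23 4] head=3 tail=2 count=5

Answer: 3 2 5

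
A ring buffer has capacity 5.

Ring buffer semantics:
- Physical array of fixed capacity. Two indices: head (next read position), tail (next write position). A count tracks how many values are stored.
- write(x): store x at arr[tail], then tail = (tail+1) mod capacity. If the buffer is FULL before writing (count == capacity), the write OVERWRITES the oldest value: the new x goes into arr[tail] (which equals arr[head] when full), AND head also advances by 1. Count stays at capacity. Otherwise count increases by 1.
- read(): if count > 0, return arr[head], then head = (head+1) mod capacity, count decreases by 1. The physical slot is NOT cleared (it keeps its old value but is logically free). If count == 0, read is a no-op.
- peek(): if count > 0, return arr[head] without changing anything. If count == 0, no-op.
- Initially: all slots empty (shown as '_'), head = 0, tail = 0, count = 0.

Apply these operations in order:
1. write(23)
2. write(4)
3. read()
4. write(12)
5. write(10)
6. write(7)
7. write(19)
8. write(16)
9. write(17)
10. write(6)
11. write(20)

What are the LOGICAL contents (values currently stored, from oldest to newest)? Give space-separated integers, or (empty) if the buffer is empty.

Answer: 19 16 17 6 20

Derivation:
After op 1 (write(23)): arr=[23 _ _ _ _] head=0 tail=1 count=1
After op 2 (write(4)): arr=[23 4 _ _ _] head=0 tail=2 count=2
After op 3 (read()): arr=[23 4 _ _ _] head=1 tail=2 count=1
After op 4 (write(12)): arr=[23 4 12 _ _] head=1 tail=3 count=2
After op 5 (write(10)): arr=[23 4 12 10 _] head=1 tail=4 count=3
After op 6 (write(7)): arr=[23 4 12 10 7] head=1 tail=0 count=4
After op 7 (write(19)): arr=[19 4 12 10 7] head=1 tail=1 count=5
After op 8 (write(16)): arr=[19 16 12 10 7] head=2 tail=2 count=5
After op 9 (write(17)): arr=[19 16 17 10 7] head=3 tail=3 count=5
After op 10 (write(6)): arr=[19 16 17 6 7] head=4 tail=4 count=5
After op 11 (write(20)): arr=[19 16 17 6 20] head=0 tail=0 count=5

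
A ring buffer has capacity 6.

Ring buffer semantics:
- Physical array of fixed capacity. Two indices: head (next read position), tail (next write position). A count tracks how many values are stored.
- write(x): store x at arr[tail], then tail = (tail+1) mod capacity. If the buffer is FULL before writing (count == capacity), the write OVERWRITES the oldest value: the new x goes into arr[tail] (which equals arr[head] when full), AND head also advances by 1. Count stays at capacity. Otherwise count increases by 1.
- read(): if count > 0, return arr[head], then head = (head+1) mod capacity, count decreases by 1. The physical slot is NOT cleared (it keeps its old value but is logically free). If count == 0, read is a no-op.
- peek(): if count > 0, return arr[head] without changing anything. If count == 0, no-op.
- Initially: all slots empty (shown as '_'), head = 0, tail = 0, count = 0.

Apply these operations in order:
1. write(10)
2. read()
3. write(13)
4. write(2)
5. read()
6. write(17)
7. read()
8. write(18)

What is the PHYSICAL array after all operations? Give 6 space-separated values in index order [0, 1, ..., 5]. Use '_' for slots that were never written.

Answer: 10 13 2 17 18 _

Derivation:
After op 1 (write(10)): arr=[10 _ _ _ _ _] head=0 tail=1 count=1
After op 2 (read()): arr=[10 _ _ _ _ _] head=1 tail=1 count=0
After op 3 (write(13)): arr=[10 13 _ _ _ _] head=1 tail=2 count=1
After op 4 (write(2)): arr=[10 13 2 _ _ _] head=1 tail=3 count=2
After op 5 (read()): arr=[10 13 2 _ _ _] head=2 tail=3 count=1
After op 6 (write(17)): arr=[10 13 2 17 _ _] head=2 tail=4 count=2
After op 7 (read()): arr=[10 13 2 17 _ _] head=3 tail=4 count=1
After op 8 (write(18)): arr=[10 13 2 17 18 _] head=3 tail=5 count=2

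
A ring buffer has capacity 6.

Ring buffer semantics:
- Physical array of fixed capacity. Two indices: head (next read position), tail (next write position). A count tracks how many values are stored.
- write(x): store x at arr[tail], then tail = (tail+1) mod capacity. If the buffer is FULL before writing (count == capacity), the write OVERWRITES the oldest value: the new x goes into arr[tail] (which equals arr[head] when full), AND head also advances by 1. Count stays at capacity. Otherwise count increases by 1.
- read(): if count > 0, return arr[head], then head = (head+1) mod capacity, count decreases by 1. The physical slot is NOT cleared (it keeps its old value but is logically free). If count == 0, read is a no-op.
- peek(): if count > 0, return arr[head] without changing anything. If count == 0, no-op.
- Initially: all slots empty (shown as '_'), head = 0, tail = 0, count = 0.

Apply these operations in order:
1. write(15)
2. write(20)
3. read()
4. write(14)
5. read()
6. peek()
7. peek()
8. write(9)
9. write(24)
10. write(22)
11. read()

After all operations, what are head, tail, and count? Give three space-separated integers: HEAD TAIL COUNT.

Answer: 3 0 3

Derivation:
After op 1 (write(15)): arr=[15 _ _ _ _ _] head=0 tail=1 count=1
After op 2 (write(20)): arr=[15 20 _ _ _ _] head=0 tail=2 count=2
After op 3 (read()): arr=[15 20 _ _ _ _] head=1 tail=2 count=1
After op 4 (write(14)): arr=[15 20 14 _ _ _] head=1 tail=3 count=2
After op 5 (read()): arr=[15 20 14 _ _ _] head=2 tail=3 count=1
After op 6 (peek()): arr=[15 20 14 _ _ _] head=2 tail=3 count=1
After op 7 (peek()): arr=[15 20 14 _ _ _] head=2 tail=3 count=1
After op 8 (write(9)): arr=[15 20 14 9 _ _] head=2 tail=4 count=2
After op 9 (write(24)): arr=[15 20 14 9 24 _] head=2 tail=5 count=3
After op 10 (write(22)): arr=[15 20 14 9 24 22] head=2 tail=0 count=4
After op 11 (read()): arr=[15 20 14 9 24 22] head=3 tail=0 count=3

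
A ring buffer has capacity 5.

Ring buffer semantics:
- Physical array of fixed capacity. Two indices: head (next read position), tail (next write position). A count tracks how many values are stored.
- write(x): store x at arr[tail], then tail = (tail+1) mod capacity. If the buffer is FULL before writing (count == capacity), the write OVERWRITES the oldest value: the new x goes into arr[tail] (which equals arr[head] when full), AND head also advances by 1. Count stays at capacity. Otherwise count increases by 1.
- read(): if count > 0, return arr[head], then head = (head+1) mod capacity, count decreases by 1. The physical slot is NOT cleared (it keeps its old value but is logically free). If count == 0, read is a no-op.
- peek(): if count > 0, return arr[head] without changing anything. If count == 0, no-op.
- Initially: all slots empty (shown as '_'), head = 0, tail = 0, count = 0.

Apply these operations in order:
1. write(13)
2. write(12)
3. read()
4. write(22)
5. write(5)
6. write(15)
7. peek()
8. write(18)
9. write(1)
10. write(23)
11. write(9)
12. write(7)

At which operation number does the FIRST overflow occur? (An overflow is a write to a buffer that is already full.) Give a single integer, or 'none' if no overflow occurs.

After op 1 (write(13)): arr=[13 _ _ _ _] head=0 tail=1 count=1
After op 2 (write(12)): arr=[13 12 _ _ _] head=0 tail=2 count=2
After op 3 (read()): arr=[13 12 _ _ _] head=1 tail=2 count=1
After op 4 (write(22)): arr=[13 12 22 _ _] head=1 tail=3 count=2
After op 5 (write(5)): arr=[13 12 22 5 _] head=1 tail=4 count=3
After op 6 (write(15)): arr=[13 12 22 5 15] head=1 tail=0 count=4
After op 7 (peek()): arr=[13 12 22 5 15] head=1 tail=0 count=4
After op 8 (write(18)): arr=[18 12 22 5 15] head=1 tail=1 count=5
After op 9 (write(1)): arr=[18 1 22 5 15] head=2 tail=2 count=5
After op 10 (write(23)): arr=[18 1 23 5 15] head=3 tail=3 count=5
After op 11 (write(9)): arr=[18 1 23 9 15] head=4 tail=4 count=5
After op 12 (write(7)): arr=[18 1 23 9 7] head=0 tail=0 count=5

Answer: 9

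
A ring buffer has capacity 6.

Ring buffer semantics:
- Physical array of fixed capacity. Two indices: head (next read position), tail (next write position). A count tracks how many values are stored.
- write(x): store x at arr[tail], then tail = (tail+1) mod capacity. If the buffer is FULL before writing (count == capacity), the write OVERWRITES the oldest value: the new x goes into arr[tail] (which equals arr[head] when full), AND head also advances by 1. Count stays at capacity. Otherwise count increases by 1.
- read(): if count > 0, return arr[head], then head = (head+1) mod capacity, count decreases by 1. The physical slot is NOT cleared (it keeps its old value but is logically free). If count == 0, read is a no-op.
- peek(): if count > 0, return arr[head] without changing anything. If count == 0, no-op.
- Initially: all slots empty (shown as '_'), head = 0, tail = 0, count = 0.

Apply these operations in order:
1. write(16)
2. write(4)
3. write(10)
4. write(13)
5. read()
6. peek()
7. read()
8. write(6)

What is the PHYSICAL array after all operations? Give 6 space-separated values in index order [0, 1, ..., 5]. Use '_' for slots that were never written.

After op 1 (write(16)): arr=[16 _ _ _ _ _] head=0 tail=1 count=1
After op 2 (write(4)): arr=[16 4 _ _ _ _] head=0 tail=2 count=2
After op 3 (write(10)): arr=[16 4 10 _ _ _] head=0 tail=3 count=3
After op 4 (write(13)): arr=[16 4 10 13 _ _] head=0 tail=4 count=4
After op 5 (read()): arr=[16 4 10 13 _ _] head=1 tail=4 count=3
After op 6 (peek()): arr=[16 4 10 13 _ _] head=1 tail=4 count=3
After op 7 (read()): arr=[16 4 10 13 _ _] head=2 tail=4 count=2
After op 8 (write(6)): arr=[16 4 10 13 6 _] head=2 tail=5 count=3

Answer: 16 4 10 13 6 _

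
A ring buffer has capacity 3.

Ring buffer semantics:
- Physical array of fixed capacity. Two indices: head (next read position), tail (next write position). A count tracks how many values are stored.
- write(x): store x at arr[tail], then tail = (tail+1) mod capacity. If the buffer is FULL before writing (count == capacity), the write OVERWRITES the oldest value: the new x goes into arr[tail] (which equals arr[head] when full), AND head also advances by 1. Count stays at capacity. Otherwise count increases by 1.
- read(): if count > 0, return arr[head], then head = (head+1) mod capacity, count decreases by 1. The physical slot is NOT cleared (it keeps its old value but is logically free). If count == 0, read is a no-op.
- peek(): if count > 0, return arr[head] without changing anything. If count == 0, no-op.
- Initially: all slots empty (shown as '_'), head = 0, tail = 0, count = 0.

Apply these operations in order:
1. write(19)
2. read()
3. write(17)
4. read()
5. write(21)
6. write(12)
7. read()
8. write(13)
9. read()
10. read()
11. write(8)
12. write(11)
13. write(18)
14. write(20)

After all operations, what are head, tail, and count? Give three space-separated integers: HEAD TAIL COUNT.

After op 1 (write(19)): arr=[19 _ _] head=0 tail=1 count=1
After op 2 (read()): arr=[19 _ _] head=1 tail=1 count=0
After op 3 (write(17)): arr=[19 17 _] head=1 tail=2 count=1
After op 4 (read()): arr=[19 17 _] head=2 tail=2 count=0
After op 5 (write(21)): arr=[19 17 21] head=2 tail=0 count=1
After op 6 (write(12)): arr=[12 17 21] head=2 tail=1 count=2
After op 7 (read()): arr=[12 17 21] head=0 tail=1 count=1
After op 8 (write(13)): arr=[12 13 21] head=0 tail=2 count=2
After op 9 (read()): arr=[12 13 21] head=1 tail=2 count=1
After op 10 (read()): arr=[12 13 21] head=2 tail=2 count=0
After op 11 (write(8)): arr=[12 13 8] head=2 tail=0 count=1
After op 12 (write(11)): arr=[11 13 8] head=2 tail=1 count=2
After op 13 (write(18)): arr=[11 18 8] head=2 tail=2 count=3
After op 14 (write(20)): arr=[11 18 20] head=0 tail=0 count=3

Answer: 0 0 3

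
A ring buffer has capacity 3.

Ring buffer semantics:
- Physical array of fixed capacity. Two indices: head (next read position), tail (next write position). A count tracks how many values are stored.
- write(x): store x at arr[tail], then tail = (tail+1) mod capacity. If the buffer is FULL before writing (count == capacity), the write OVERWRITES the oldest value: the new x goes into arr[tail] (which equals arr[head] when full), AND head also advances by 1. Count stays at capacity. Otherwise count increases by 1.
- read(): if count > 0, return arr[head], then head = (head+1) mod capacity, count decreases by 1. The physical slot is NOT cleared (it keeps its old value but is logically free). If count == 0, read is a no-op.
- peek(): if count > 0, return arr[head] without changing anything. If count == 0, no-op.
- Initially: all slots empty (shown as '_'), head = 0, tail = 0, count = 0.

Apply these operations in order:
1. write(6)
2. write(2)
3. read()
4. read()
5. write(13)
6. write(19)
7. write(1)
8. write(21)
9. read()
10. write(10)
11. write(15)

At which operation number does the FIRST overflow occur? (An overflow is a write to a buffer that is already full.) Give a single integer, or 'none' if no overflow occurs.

Answer: 8

Derivation:
After op 1 (write(6)): arr=[6 _ _] head=0 tail=1 count=1
After op 2 (write(2)): arr=[6 2 _] head=0 tail=2 count=2
After op 3 (read()): arr=[6 2 _] head=1 tail=2 count=1
After op 4 (read()): arr=[6 2 _] head=2 tail=2 count=0
After op 5 (write(13)): arr=[6 2 13] head=2 tail=0 count=1
After op 6 (write(19)): arr=[19 2 13] head=2 tail=1 count=2
After op 7 (write(1)): arr=[19 1 13] head=2 tail=2 count=3
After op 8 (write(21)): arr=[19 1 21] head=0 tail=0 count=3
After op 9 (read()): arr=[19 1 21] head=1 tail=0 count=2
After op 10 (write(10)): arr=[10 1 21] head=1 tail=1 count=3
After op 11 (write(15)): arr=[10 15 21] head=2 tail=2 count=3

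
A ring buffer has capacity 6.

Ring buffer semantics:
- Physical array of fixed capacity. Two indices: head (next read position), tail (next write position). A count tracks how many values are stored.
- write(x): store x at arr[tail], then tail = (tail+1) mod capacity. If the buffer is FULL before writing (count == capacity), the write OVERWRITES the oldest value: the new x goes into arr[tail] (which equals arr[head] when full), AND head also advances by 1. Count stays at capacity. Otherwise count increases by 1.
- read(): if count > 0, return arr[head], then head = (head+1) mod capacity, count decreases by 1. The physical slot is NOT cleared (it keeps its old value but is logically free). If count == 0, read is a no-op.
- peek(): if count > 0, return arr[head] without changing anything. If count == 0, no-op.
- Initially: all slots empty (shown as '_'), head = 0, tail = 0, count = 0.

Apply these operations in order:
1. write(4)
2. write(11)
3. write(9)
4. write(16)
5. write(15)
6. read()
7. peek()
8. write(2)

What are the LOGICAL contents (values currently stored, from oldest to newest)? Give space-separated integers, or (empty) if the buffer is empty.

Answer: 11 9 16 15 2

Derivation:
After op 1 (write(4)): arr=[4 _ _ _ _ _] head=0 tail=1 count=1
After op 2 (write(11)): arr=[4 11 _ _ _ _] head=0 tail=2 count=2
After op 3 (write(9)): arr=[4 11 9 _ _ _] head=0 tail=3 count=3
After op 4 (write(16)): arr=[4 11 9 16 _ _] head=0 tail=4 count=4
After op 5 (write(15)): arr=[4 11 9 16 15 _] head=0 tail=5 count=5
After op 6 (read()): arr=[4 11 9 16 15 _] head=1 tail=5 count=4
After op 7 (peek()): arr=[4 11 9 16 15 _] head=1 tail=5 count=4
After op 8 (write(2)): arr=[4 11 9 16 15 2] head=1 tail=0 count=5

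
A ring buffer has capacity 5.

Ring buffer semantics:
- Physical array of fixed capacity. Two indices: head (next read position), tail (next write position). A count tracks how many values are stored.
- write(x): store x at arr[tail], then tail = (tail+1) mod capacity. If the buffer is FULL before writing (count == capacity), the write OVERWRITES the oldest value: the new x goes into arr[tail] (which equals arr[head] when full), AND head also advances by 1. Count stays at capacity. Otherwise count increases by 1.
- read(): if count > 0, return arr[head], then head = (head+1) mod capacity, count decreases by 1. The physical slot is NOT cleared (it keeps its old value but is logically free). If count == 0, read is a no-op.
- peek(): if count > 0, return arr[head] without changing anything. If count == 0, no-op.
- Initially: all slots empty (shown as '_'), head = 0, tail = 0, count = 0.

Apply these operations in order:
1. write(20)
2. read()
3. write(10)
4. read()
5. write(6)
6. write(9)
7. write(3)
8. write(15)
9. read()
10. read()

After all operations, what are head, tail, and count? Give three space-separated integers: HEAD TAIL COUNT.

After op 1 (write(20)): arr=[20 _ _ _ _] head=0 tail=1 count=1
After op 2 (read()): arr=[20 _ _ _ _] head=1 tail=1 count=0
After op 3 (write(10)): arr=[20 10 _ _ _] head=1 tail=2 count=1
After op 4 (read()): arr=[20 10 _ _ _] head=2 tail=2 count=0
After op 5 (write(6)): arr=[20 10 6 _ _] head=2 tail=3 count=1
After op 6 (write(9)): arr=[20 10 6 9 _] head=2 tail=4 count=2
After op 7 (write(3)): arr=[20 10 6 9 3] head=2 tail=0 count=3
After op 8 (write(15)): arr=[15 10 6 9 3] head=2 tail=1 count=4
After op 9 (read()): arr=[15 10 6 9 3] head=3 tail=1 count=3
After op 10 (read()): arr=[15 10 6 9 3] head=4 tail=1 count=2

Answer: 4 1 2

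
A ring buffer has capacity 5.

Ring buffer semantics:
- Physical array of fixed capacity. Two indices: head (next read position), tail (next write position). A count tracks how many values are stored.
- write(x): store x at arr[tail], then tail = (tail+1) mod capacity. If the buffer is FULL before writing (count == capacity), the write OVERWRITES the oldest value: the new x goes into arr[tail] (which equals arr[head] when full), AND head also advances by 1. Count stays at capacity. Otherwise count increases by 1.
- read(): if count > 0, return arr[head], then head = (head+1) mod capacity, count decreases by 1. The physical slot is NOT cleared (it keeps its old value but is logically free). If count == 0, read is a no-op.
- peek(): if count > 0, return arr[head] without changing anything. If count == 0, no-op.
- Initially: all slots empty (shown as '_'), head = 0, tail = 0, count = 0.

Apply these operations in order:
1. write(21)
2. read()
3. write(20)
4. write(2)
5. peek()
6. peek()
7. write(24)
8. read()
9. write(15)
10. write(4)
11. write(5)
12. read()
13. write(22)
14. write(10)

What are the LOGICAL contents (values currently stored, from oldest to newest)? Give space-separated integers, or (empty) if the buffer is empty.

Answer: 15 4 5 22 10

Derivation:
After op 1 (write(21)): arr=[21 _ _ _ _] head=0 tail=1 count=1
After op 2 (read()): arr=[21 _ _ _ _] head=1 tail=1 count=0
After op 3 (write(20)): arr=[21 20 _ _ _] head=1 tail=2 count=1
After op 4 (write(2)): arr=[21 20 2 _ _] head=1 tail=3 count=2
After op 5 (peek()): arr=[21 20 2 _ _] head=1 tail=3 count=2
After op 6 (peek()): arr=[21 20 2 _ _] head=1 tail=3 count=2
After op 7 (write(24)): arr=[21 20 2 24 _] head=1 tail=4 count=3
After op 8 (read()): arr=[21 20 2 24 _] head=2 tail=4 count=2
After op 9 (write(15)): arr=[21 20 2 24 15] head=2 tail=0 count=3
After op 10 (write(4)): arr=[4 20 2 24 15] head=2 tail=1 count=4
After op 11 (write(5)): arr=[4 5 2 24 15] head=2 tail=2 count=5
After op 12 (read()): arr=[4 5 2 24 15] head=3 tail=2 count=4
After op 13 (write(22)): arr=[4 5 22 24 15] head=3 tail=3 count=5
After op 14 (write(10)): arr=[4 5 22 10 15] head=4 tail=4 count=5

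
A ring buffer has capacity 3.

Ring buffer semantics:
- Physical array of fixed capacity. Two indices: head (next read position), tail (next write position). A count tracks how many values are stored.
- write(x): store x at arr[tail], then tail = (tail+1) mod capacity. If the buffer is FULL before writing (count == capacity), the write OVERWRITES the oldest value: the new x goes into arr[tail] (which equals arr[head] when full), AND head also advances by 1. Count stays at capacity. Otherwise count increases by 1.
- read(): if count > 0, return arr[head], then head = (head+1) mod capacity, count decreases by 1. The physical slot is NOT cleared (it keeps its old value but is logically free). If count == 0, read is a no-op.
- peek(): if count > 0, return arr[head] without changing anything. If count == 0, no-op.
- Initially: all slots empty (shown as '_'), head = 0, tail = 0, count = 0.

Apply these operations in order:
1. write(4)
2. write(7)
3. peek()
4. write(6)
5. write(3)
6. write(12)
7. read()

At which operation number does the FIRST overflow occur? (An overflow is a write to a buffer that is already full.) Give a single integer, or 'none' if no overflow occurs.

Answer: 5

Derivation:
After op 1 (write(4)): arr=[4 _ _] head=0 tail=1 count=1
After op 2 (write(7)): arr=[4 7 _] head=0 tail=2 count=2
After op 3 (peek()): arr=[4 7 _] head=0 tail=2 count=2
After op 4 (write(6)): arr=[4 7 6] head=0 tail=0 count=3
After op 5 (write(3)): arr=[3 7 6] head=1 tail=1 count=3
After op 6 (write(12)): arr=[3 12 6] head=2 tail=2 count=3
After op 7 (read()): arr=[3 12 6] head=0 tail=2 count=2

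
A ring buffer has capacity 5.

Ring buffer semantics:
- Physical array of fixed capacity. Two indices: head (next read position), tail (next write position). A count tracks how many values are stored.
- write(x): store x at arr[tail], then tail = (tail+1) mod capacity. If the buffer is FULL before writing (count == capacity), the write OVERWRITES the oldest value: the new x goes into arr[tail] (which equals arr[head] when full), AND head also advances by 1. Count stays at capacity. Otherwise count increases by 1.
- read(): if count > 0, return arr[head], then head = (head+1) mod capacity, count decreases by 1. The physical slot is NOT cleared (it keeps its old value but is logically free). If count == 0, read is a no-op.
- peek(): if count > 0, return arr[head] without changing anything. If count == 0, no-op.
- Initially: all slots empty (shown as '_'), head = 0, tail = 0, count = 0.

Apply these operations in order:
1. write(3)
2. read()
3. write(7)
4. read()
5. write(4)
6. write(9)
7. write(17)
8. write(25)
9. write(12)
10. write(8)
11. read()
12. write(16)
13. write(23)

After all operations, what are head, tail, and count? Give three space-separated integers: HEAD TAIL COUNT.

Answer: 0 0 5

Derivation:
After op 1 (write(3)): arr=[3 _ _ _ _] head=0 tail=1 count=1
After op 2 (read()): arr=[3 _ _ _ _] head=1 tail=1 count=0
After op 3 (write(7)): arr=[3 7 _ _ _] head=1 tail=2 count=1
After op 4 (read()): arr=[3 7 _ _ _] head=2 tail=2 count=0
After op 5 (write(4)): arr=[3 7 4 _ _] head=2 tail=3 count=1
After op 6 (write(9)): arr=[3 7 4 9 _] head=2 tail=4 count=2
After op 7 (write(17)): arr=[3 7 4 9 17] head=2 tail=0 count=3
After op 8 (write(25)): arr=[25 7 4 9 17] head=2 tail=1 count=4
After op 9 (write(12)): arr=[25 12 4 9 17] head=2 tail=2 count=5
After op 10 (write(8)): arr=[25 12 8 9 17] head=3 tail=3 count=5
After op 11 (read()): arr=[25 12 8 9 17] head=4 tail=3 count=4
After op 12 (write(16)): arr=[25 12 8 16 17] head=4 tail=4 count=5
After op 13 (write(23)): arr=[25 12 8 16 23] head=0 tail=0 count=5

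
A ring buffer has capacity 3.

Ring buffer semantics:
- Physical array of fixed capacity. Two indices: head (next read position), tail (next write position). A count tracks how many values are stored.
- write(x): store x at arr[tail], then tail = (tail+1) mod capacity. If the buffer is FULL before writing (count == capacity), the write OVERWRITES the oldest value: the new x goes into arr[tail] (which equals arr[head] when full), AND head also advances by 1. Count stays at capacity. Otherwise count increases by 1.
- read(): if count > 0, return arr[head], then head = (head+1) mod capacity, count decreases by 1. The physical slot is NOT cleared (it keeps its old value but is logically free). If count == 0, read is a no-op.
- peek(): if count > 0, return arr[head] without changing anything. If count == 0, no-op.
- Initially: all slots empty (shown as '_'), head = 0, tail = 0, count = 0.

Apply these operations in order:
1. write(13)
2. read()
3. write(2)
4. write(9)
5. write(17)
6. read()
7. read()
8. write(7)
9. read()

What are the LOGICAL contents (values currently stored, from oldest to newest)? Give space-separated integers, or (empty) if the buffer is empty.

Answer: 7

Derivation:
After op 1 (write(13)): arr=[13 _ _] head=0 tail=1 count=1
After op 2 (read()): arr=[13 _ _] head=1 tail=1 count=0
After op 3 (write(2)): arr=[13 2 _] head=1 tail=2 count=1
After op 4 (write(9)): arr=[13 2 9] head=1 tail=0 count=2
After op 5 (write(17)): arr=[17 2 9] head=1 tail=1 count=3
After op 6 (read()): arr=[17 2 9] head=2 tail=1 count=2
After op 7 (read()): arr=[17 2 9] head=0 tail=1 count=1
After op 8 (write(7)): arr=[17 7 9] head=0 tail=2 count=2
After op 9 (read()): arr=[17 7 9] head=1 tail=2 count=1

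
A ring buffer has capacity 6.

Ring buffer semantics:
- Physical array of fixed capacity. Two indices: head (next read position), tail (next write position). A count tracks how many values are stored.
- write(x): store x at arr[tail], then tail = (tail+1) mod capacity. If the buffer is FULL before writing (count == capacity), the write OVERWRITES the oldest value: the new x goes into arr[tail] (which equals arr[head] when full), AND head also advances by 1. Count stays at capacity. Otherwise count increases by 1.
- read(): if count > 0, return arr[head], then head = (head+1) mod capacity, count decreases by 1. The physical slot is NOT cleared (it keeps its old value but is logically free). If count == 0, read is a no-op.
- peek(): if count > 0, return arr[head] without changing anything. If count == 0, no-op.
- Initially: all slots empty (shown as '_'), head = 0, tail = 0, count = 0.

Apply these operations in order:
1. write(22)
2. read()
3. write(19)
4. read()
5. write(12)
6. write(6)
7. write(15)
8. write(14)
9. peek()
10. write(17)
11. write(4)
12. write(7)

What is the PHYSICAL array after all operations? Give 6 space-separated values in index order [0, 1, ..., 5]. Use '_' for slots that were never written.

After op 1 (write(22)): arr=[22 _ _ _ _ _] head=0 tail=1 count=1
After op 2 (read()): arr=[22 _ _ _ _ _] head=1 tail=1 count=0
After op 3 (write(19)): arr=[22 19 _ _ _ _] head=1 tail=2 count=1
After op 4 (read()): arr=[22 19 _ _ _ _] head=2 tail=2 count=0
After op 5 (write(12)): arr=[22 19 12 _ _ _] head=2 tail=3 count=1
After op 6 (write(6)): arr=[22 19 12 6 _ _] head=2 tail=4 count=2
After op 7 (write(15)): arr=[22 19 12 6 15 _] head=2 tail=5 count=3
After op 8 (write(14)): arr=[22 19 12 6 15 14] head=2 tail=0 count=4
After op 9 (peek()): arr=[22 19 12 6 15 14] head=2 tail=0 count=4
After op 10 (write(17)): arr=[17 19 12 6 15 14] head=2 tail=1 count=5
After op 11 (write(4)): arr=[17 4 12 6 15 14] head=2 tail=2 count=6
After op 12 (write(7)): arr=[17 4 7 6 15 14] head=3 tail=3 count=6

Answer: 17 4 7 6 15 14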